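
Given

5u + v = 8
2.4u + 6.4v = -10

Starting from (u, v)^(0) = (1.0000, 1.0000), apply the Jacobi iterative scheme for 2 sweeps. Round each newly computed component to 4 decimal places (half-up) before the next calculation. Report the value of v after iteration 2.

Iteration 1:
  u = (8 - (1)·1.0000) / (5) = 1.4000
  v = (-10 - (2.4)·1.0000) / (6.4) = -1.9375
Iteration 2:
  u = (8 - (1)·-1.9375) / (5) = 1.9875
  v = (-10 - (2.4)·1.4000) / (6.4) = -2.0875

-2.0875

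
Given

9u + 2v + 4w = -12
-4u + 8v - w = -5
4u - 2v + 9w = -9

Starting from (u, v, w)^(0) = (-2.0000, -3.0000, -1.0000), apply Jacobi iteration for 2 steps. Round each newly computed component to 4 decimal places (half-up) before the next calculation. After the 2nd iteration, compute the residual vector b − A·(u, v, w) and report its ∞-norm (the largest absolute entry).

Iteration 1:
  u = (-12 - (2)·-3.0000 - (4)·-1.0000) / (9) = -0.2222
  v = (-5 - (-4)·-2.0000 - (-1)·-1.0000) / (8) = -1.7500
  w = (-9 - (4)·-2.0000 - (-2)·-3.0000) / (9) = -0.7778
Iteration 2:
  u = (-12 - (2)·-1.7500 - (4)·-0.7778) / (9) = -0.5988
  v = (-5 - (-4)·-0.2222 - (-1)·-0.7778) / (8) = -0.8333
  w = (-9 - (4)·-0.2222 - (-2)·-1.7500) / (9) = -1.2901
Residual b − A·x = (0.2162, -2.0189, 3.3395); ∞-norm = 3.3395

3.3395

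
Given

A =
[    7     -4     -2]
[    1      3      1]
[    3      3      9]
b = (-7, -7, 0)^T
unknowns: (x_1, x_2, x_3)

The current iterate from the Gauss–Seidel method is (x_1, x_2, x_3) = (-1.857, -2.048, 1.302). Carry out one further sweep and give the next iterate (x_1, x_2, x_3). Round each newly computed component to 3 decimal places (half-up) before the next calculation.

(-1.798, -2.168, 1.322)

One sweep:
  x_1 = (-7 - (-4)·-2.048 - (-2)·1.302) / (7) = -1.798
  x_2 = (-7 - (1)·-1.798 - (1)·1.302) / (3) = -2.168
  x_3 = (0 - (3)·-1.798 - (3)·-2.168) / (9) = 1.322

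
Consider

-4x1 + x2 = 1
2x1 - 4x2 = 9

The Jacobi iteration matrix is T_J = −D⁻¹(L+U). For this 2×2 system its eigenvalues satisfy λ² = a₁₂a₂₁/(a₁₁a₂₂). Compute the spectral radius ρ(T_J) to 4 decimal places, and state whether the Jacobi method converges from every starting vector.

a₁₂a₂₁/(a₁₁a₂₂) = (1)·(2) / ((-4)·(-4)) = 0.125000
ρ = √|0.125000| = √0.125000 = 0.3536
ρ < 1, so Jacobi converges

0.3536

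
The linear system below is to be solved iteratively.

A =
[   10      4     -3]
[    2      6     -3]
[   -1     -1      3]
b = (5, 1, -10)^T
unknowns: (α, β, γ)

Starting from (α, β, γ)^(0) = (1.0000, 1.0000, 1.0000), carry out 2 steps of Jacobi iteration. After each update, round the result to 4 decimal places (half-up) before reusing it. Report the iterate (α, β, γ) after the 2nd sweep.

(-0.4333, -1.3000, -3.0889)

Iteration 1:
  α = (5 - (4)·1.0000 - (-3)·1.0000) / (10) = 0.4000
  β = (1 - (2)·1.0000 - (-3)·1.0000) / (6) = 0.3333
  γ = (-10 - (-1)·1.0000 - (-1)·1.0000) / (3) = -2.6667
Iteration 2:
  α = (5 - (4)·0.3333 - (-3)·-2.6667) / (10) = -0.4333
  β = (1 - (2)·0.4000 - (-3)·-2.6667) / (6) = -1.3000
  γ = (-10 - (-1)·0.4000 - (-1)·0.3333) / (3) = -3.0889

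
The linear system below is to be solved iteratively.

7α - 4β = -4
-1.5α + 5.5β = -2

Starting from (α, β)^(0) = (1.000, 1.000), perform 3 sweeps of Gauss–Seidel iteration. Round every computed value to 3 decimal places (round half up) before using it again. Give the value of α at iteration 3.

Iteration 1:
  α = (-4 - (-4)·1.000) / (7) = 0.000
  β = (-2 - (-1.5)·0.000) / (5.5) = -0.364
Iteration 2:
  α = (-4 - (-4)·-0.364) / (7) = -0.779
  β = (-2 - (-1.5)·-0.779) / (5.5) = -0.576
Iteration 3:
  α = (-4 - (-4)·-0.576) / (7) = -0.901
  β = (-2 - (-1.5)·-0.901) / (5.5) = -0.609

-0.901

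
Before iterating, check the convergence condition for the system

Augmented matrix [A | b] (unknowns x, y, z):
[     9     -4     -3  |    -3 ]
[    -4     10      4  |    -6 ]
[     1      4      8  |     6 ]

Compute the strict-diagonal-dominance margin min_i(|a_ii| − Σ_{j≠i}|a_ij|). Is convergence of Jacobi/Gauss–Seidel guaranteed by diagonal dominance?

2

row 1: |9| − (4+3) = 2
row 2: |10| − (4+4) = 2
row 3: |8| − (1+4) = 3
minimum over rows = 2 → strictly diagonally dominant (convergence guaranteed)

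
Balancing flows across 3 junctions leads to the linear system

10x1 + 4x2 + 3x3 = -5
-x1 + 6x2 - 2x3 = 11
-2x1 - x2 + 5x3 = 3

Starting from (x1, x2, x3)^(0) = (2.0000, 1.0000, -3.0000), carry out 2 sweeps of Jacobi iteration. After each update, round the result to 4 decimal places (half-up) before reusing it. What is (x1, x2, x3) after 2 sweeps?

(-1.4467, 2.3667, 0.8333)

Iteration 1:
  x1 = (-5 - (4)·1.0000 - (3)·-3.0000) / (10) = 0.0000
  x2 = (11 - (-1)·2.0000 - (-2)·-3.0000) / (6) = 1.1667
  x3 = (3 - (-2)·2.0000 - (-1)·1.0000) / (5) = 1.6000
Iteration 2:
  x1 = (-5 - (4)·1.1667 - (3)·1.6000) / (10) = -1.4467
  x2 = (11 - (-1)·0.0000 - (-2)·1.6000) / (6) = 2.3667
  x3 = (3 - (-2)·0.0000 - (-1)·1.1667) / (5) = 0.8333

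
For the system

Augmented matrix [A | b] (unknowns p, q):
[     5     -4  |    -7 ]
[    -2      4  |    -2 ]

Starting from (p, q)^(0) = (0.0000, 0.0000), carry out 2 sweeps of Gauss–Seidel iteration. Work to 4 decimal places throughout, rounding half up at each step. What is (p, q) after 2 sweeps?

(-2.3600, -1.6800)

Iteration 1:
  p = (-7 - (-4)·0.0000) / (5) = -1.4000
  q = (-2 - (-2)·-1.4000) / (4) = -1.2000
Iteration 2:
  p = (-7 - (-4)·-1.2000) / (5) = -2.3600
  q = (-2 - (-2)·-2.3600) / (4) = -1.6800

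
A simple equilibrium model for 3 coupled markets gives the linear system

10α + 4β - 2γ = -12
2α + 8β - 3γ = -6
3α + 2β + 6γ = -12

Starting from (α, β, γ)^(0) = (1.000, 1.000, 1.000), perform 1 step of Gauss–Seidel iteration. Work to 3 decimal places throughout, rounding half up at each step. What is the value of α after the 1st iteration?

Iteration 1:
  α = (-12 - (4)·1.000 - (-2)·1.000) / (10) = -1.400
  β = (-6 - (2)·-1.400 - (-3)·1.000) / (8) = -0.025
  γ = (-12 - (3)·-1.400 - (2)·-0.025) / (6) = -1.292

-1.400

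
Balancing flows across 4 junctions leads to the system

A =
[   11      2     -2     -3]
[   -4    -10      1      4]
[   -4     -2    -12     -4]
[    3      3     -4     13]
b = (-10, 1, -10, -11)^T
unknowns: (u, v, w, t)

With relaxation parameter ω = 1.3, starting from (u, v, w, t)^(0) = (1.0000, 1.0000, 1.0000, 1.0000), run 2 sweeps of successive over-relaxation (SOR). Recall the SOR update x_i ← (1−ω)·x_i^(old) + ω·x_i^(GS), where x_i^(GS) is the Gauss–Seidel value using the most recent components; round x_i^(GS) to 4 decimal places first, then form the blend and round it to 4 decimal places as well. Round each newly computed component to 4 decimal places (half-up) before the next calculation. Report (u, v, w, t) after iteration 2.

Iteration 1:
  u: GS value = (-10 - (2)·1.0000 - (-2)·1.0000 - (-3)·1.0000) / (11) = -0.6364;  u ← (1−ω)·1.0000 + ω·-0.6364 = -1.1273
  v: GS value = (1 - (-4)·-1.1273 - (1)·1.0000 - (4)·1.0000) / (-10) = 0.8509;  v ← (1−ω)·1.0000 + ω·0.8509 = 0.8062
  w: GS value = (-10 - (-4)·-1.1273 - (-2)·0.8062 - (-4)·1.0000) / (-12) = 0.7414;  w ← (1−ω)·1.0000 + ω·0.7414 = 0.6638
  t: GS value = (-11 - (3)·-1.1273 - (3)·0.8062 - (-4)·0.6638) / (13) = -0.5678;  t ← (1−ω)·1.0000 + ω·-0.5678 = -1.0381
Iteration 2:
  u: GS value = (-10 - (2)·0.8062 - (-2)·0.6638 - (-3)·-1.0381) / (11) = -1.2181;  u ← (1−ω)·-1.1273 + ω·-1.2181 = -1.2453
  v: GS value = (1 - (-4)·-1.2453 - (1)·0.6638 - (4)·-1.0381) / (-10) = 0.0493;  v ← (1−ω)·0.8062 + ω·0.0493 = -0.1778
  w: GS value = (-10 - (-4)·-1.2453 - (-2)·-0.1778 - (-4)·-1.0381) / (-12) = 1.6241;  w ← (1−ω)·0.6638 + ω·1.6241 = 1.9122
  t: GS value = (-11 - (3)·-1.2453 - (3)·-0.1778 - (-4)·1.9122) / (13) = 0.0706;  t ← (1−ω)·-1.0381 + ω·0.0706 = 0.4032

(-1.2453, -0.1778, 1.9122, 0.4032)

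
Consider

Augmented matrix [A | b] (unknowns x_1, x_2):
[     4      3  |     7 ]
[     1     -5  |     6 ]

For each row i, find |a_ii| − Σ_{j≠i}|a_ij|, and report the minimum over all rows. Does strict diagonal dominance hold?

1

row 1: |4| − (3) = 1
row 2: |-5| − (1) = 4
minimum over rows = 1 → strictly diagonally dominant (convergence guaranteed)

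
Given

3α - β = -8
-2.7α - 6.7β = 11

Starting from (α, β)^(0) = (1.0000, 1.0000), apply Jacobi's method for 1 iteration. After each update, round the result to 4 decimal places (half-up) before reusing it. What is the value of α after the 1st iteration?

-2.3333

Iteration 1:
  α = (-8 - (-1)·1.0000) / (3) = -2.3333
  β = (11 - (-2.7)·1.0000) / (-6.7) = -2.0448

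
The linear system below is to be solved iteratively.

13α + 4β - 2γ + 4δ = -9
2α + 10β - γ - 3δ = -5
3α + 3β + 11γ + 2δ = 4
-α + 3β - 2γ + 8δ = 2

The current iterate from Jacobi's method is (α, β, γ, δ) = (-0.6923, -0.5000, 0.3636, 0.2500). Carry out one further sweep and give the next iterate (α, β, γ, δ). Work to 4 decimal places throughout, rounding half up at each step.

(-0.5594, -0.2502, 0.6434, 0.4419)

One sweep:
  α = (-9 - (4)·-0.5000 - (-2)·0.3636 - (4)·0.2500) / (13) = -0.5594
  β = (-5 - (2)·-0.6923 - (-1)·0.3636 - (-3)·0.2500) / (10) = -0.2502
  γ = (4 - (3)·-0.6923 - (3)·-0.5000 - (2)·0.2500) / (11) = 0.6434
  δ = (2 - (-1)·-0.6923 - (3)·-0.5000 - (-2)·0.3636) / (8) = 0.4419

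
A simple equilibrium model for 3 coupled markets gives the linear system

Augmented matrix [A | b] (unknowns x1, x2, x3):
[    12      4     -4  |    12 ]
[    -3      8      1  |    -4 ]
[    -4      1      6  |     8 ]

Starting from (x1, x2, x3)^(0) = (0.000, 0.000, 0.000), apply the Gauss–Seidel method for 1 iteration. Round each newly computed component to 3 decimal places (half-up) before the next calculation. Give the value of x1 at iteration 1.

Iteration 1:
  x1 = (12 - (4)·0.000 - (-4)·0.000) / (12) = 1.000
  x2 = (-4 - (-3)·1.000 - (1)·0.000) / (8) = -0.125
  x3 = (8 - (-4)·1.000 - (1)·-0.125) / (6) = 2.021

1.000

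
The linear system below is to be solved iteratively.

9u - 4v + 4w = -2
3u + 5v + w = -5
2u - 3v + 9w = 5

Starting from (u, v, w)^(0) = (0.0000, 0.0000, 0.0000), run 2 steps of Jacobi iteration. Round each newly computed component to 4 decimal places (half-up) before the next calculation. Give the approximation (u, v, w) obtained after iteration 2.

(-0.9136, -0.9778, 0.2716)

Iteration 1:
  u = (-2 - (-4)·0.0000 - (4)·0.0000) / (9) = -0.2222
  v = (-5 - (3)·0.0000 - (1)·0.0000) / (5) = -1.0000
  w = (5 - (2)·0.0000 - (-3)·0.0000) / (9) = 0.5556
Iteration 2:
  u = (-2 - (-4)·-1.0000 - (4)·0.5556) / (9) = -0.9136
  v = (-5 - (3)·-0.2222 - (1)·0.5556) / (5) = -0.9778
  w = (5 - (2)·-0.2222 - (-3)·-1.0000) / (9) = 0.2716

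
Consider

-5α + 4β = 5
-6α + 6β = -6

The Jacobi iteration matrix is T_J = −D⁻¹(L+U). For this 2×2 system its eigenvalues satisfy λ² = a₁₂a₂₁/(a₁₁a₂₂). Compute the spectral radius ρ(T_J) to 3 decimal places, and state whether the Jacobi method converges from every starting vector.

a₁₂a₂₁/(a₁₁a₂₂) = (4)·(-6) / ((-5)·(6)) = 0.800000
ρ = √|0.800000| = √0.800000 = 0.894
ρ < 1, so Jacobi converges

0.894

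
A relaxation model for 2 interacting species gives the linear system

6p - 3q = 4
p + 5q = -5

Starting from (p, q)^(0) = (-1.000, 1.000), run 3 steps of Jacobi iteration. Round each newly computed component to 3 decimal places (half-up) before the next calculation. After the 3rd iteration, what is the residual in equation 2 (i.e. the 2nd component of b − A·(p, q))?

0.215

Iteration 1:
  p = (4 - (-3)·1.000) / (6) = 1.167
  q = (-5 - (1)·-1.000) / (5) = -0.800
Iteration 2:
  p = (4 - (-3)·-0.800) / (6) = 0.267
  q = (-5 - (1)·1.167) / (5) = -1.233
Iteration 3:
  p = (4 - (-3)·-1.233) / (6) = 0.050
  q = (-5 - (1)·0.267) / (5) = -1.053
Residual b − A·x = (0.541, 0.215)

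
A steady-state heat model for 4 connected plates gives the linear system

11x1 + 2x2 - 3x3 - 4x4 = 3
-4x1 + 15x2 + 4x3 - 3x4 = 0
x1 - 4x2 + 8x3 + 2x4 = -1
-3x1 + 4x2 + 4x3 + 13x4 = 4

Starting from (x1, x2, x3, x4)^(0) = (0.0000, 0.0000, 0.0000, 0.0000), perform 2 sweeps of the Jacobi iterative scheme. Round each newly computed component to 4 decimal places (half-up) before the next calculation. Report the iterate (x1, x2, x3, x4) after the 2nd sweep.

(0.3505, 0.1676, -0.2360, 0.4091)

Iteration 1:
  x1 = (3 - (2)·0.0000 - (-3)·0.0000 - (-4)·0.0000) / (11) = 0.2727
  x2 = (0 - (-4)·0.0000 - (4)·0.0000 - (-3)·0.0000) / (15) = 0.0000
  x3 = (-1 - (1)·0.0000 - (-4)·0.0000 - (2)·0.0000) / (8) = -0.1250
  x4 = (4 - (-3)·0.0000 - (4)·0.0000 - (4)·0.0000) / (13) = 0.3077
Iteration 2:
  x1 = (3 - (2)·0.0000 - (-3)·-0.1250 - (-4)·0.3077) / (11) = 0.3505
  x2 = (0 - (-4)·0.2727 - (4)·-0.1250 - (-3)·0.3077) / (15) = 0.1676
  x3 = (-1 - (1)·0.2727 - (-4)·0.0000 - (2)·0.3077) / (8) = -0.2360
  x4 = (4 - (-3)·0.2727 - (4)·0.0000 - (4)·-0.1250) / (13) = 0.4091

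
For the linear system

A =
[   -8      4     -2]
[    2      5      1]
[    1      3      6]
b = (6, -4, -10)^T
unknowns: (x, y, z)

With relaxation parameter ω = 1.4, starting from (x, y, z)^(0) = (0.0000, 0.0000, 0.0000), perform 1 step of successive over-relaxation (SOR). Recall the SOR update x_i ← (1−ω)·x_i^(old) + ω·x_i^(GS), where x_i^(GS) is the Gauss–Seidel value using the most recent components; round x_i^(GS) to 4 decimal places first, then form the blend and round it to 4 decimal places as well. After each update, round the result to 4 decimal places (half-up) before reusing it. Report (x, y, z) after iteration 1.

(-1.0500, -0.5320, -1.7160)

Iteration 1:
  x: GS value = (6 - (4)·0.0000 - (-2)·0.0000) / (-8) = -0.7500;  x ← (1−ω)·0.0000 + ω·-0.7500 = -1.0500
  y: GS value = (-4 - (2)·-1.0500 - (1)·0.0000) / (5) = -0.3800;  y ← (1−ω)·0.0000 + ω·-0.3800 = -0.5320
  z: GS value = (-10 - (1)·-1.0500 - (3)·-0.5320) / (6) = -1.2257;  z ← (1−ω)·0.0000 + ω·-1.2257 = -1.7160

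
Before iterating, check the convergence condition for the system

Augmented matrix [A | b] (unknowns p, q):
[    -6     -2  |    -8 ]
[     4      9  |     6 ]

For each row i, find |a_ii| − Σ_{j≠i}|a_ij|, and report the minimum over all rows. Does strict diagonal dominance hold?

row 1: |-6| − (2) = 4
row 2: |9| − (4) = 5
minimum over rows = 4 → strictly diagonally dominant (convergence guaranteed)

4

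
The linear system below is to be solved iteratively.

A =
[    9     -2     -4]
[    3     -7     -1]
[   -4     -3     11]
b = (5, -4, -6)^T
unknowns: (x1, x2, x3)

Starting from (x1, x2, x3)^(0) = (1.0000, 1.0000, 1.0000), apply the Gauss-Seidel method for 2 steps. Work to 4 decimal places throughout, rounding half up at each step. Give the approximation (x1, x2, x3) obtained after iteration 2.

Iteration 1:
  x1 = (5 - (-2)·1.0000 - (-4)·1.0000) / (9) = 1.2222
  x2 = (-4 - (3)·1.2222 - (-1)·1.0000) / (-7) = 0.9524
  x3 = (-6 - (-4)·1.2222 - (-3)·0.9524) / (11) = 0.1587
Iteration 2:
  x1 = (5 - (-2)·0.9524 - (-4)·0.1587) / (9) = 0.8377
  x2 = (-4 - (3)·0.8377 - (-1)·0.1587) / (-7) = 0.9078
  x3 = (-6 - (-4)·0.8377 - (-3)·0.9078) / (11) = 0.0067

(0.8377, 0.9078, 0.0067)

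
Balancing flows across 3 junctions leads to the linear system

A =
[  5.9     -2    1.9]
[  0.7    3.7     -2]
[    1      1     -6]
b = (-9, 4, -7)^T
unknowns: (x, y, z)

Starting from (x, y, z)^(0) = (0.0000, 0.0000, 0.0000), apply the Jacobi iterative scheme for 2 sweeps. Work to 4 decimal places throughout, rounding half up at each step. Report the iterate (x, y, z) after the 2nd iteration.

Iteration 1:
  x = (-9 - (-2)·0.0000 - (1.9)·0.0000) / (5.9) = -1.5254
  y = (4 - (0.7)·0.0000 - (-2)·0.0000) / (3.7) = 1.0811
  z = (-7 - (1)·0.0000 - (1)·0.0000) / (-6) = 1.1667
Iteration 2:
  x = (-9 - (-2)·1.0811 - (1.9)·1.1667) / (5.9) = -1.5347
  y = (4 - (0.7)·-1.5254 - (-2)·1.1667) / (3.7) = 2.0003
  z = (-7 - (1)·-1.5254 - (1)·1.0811) / (-6) = 1.0926

(-1.5347, 2.0003, 1.0926)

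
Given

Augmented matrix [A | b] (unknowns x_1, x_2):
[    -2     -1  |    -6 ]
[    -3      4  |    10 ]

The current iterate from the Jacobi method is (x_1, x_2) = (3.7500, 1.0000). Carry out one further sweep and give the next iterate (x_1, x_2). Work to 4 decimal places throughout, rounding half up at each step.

(2.5000, 5.3125)

One sweep:
  x_1 = (-6 - (-1)·1.0000) / (-2) = 2.5000
  x_2 = (10 - (-3)·3.7500) / (4) = 5.3125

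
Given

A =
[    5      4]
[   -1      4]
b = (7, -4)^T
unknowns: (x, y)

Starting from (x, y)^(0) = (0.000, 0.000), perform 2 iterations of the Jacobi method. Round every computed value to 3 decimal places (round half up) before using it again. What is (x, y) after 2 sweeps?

(2.200, -0.650)

Iteration 1:
  x = (7 - (4)·0.000) / (5) = 1.400
  y = (-4 - (-1)·0.000) / (4) = -1.000
Iteration 2:
  x = (7 - (4)·-1.000) / (5) = 2.200
  y = (-4 - (-1)·1.400) / (4) = -0.650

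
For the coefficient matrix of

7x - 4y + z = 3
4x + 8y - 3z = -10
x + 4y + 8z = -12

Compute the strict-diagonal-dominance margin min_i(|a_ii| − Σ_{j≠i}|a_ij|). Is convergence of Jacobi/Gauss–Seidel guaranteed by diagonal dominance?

1

row 1: |7| − (4+1) = 2
row 2: |8| − (4+3) = 1
row 3: |8| − (1+4) = 3
minimum over rows = 1 → strictly diagonally dominant (convergence guaranteed)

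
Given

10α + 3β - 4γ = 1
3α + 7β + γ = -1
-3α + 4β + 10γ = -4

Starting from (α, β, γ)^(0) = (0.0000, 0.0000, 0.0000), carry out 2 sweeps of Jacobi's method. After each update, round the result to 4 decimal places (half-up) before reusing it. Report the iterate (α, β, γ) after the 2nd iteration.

Iteration 1:
  α = (1 - (3)·0.0000 - (-4)·0.0000) / (10) = 0.1000
  β = (-1 - (3)·0.0000 - (1)·0.0000) / (7) = -0.1429
  γ = (-4 - (-3)·0.0000 - (4)·0.0000) / (10) = -0.4000
Iteration 2:
  α = (1 - (3)·-0.1429 - (-4)·-0.4000) / (10) = -0.0171
  β = (-1 - (3)·0.1000 - (1)·-0.4000) / (7) = -0.1286
  γ = (-4 - (-3)·0.1000 - (4)·-0.1429) / (10) = -0.3128

(-0.0171, -0.1286, -0.3128)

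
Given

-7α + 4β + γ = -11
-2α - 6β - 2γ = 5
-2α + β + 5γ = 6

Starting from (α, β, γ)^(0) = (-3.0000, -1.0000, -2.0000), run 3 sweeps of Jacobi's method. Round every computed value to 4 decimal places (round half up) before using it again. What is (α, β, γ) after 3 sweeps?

(1.1095, -1.9651, 2.2581)

Iteration 1:
  α = (-11 - (4)·-1.0000 - (1)·-2.0000) / (-7) = 0.7143
  β = (5 - (-2)·-3.0000 - (-2)·-2.0000) / (-6) = 0.8333
  γ = (6 - (-2)·-3.0000 - (1)·-1.0000) / (5) = 0.2000
Iteration 2:
  α = (-11 - (4)·0.8333 - (1)·0.2000) / (-7) = 2.0762
  β = (5 - (-2)·0.7143 - (-2)·0.2000) / (-6) = -1.1381
  γ = (6 - (-2)·0.7143 - (1)·0.8333) / (5) = 1.3191
Iteration 3:
  α = (-11 - (4)·-1.1381 - (1)·1.3191) / (-7) = 1.1095
  β = (5 - (-2)·2.0762 - (-2)·1.3191) / (-6) = -1.9651
  γ = (6 - (-2)·2.0762 - (1)·-1.1381) / (5) = 2.2581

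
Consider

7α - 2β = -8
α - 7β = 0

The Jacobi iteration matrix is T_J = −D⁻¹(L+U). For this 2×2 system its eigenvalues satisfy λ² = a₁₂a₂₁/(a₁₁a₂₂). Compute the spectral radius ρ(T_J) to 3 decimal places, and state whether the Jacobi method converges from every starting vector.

0.202

a₁₂a₂₁/(a₁₁a₂₂) = (-2)·(1) / ((7)·(-7)) = 0.040816
ρ = √|0.040816| = √0.040816 = 0.202
ρ < 1, so Jacobi converges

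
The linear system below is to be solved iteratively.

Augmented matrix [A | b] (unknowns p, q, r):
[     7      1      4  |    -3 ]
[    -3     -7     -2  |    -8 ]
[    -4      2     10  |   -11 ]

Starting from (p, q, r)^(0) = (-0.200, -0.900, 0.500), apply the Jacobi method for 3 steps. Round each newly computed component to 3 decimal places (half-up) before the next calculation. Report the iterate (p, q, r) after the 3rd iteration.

Iteration 1:
  p = (-3 - (1)·-0.900 - (4)·0.500) / (7) = -0.586
  q = (-8 - (-3)·-0.200 - (-2)·0.500) / (-7) = 1.086
  r = (-11 - (-4)·-0.200 - (2)·-0.900) / (10) = -1.000
Iteration 2:
  p = (-3 - (1)·1.086 - (4)·-1.000) / (7) = -0.012
  q = (-8 - (-3)·-0.586 - (-2)·-1.000) / (-7) = 1.680
  r = (-11 - (-4)·-0.586 - (2)·1.086) / (10) = -1.552
Iteration 3:
  p = (-3 - (1)·1.680 - (4)·-1.552) / (7) = 0.218
  q = (-8 - (-3)·-0.012 - (-2)·-1.552) / (-7) = 1.591
  r = (-11 - (-4)·-0.012 - (2)·1.680) / (10) = -1.441

(0.218, 1.591, -1.441)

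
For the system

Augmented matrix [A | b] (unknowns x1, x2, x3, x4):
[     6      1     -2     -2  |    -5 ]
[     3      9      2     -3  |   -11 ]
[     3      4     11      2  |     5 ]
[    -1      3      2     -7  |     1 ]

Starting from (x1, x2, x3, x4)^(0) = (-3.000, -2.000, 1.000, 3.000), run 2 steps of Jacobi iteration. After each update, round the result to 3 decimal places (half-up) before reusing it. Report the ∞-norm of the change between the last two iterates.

Iteration 1:
  x1 = (-5 - (1)·-2.000 - (-2)·1.000 - (-2)·3.000) / (6) = 0.833
  x2 = (-11 - (3)·-3.000 - (2)·1.000 - (-3)·3.000) / (9) = 0.556
  x3 = (5 - (3)·-3.000 - (4)·-2.000 - (2)·3.000) / (11) = 1.455
  x4 = (1 - (-1)·-3.000 - (3)·-2.000 - (2)·1.000) / (-7) = -0.286
Iteration 2:
  x1 = (-5 - (1)·0.556 - (-2)·1.455 - (-2)·-0.286) / (6) = -0.536
  x2 = (-11 - (3)·0.833 - (2)·1.455 - (-3)·-0.286) / (9) = -1.919
  x3 = (5 - (3)·0.833 - (4)·0.556 - (2)·-0.286) / (11) = 0.077
  x4 = (1 - (-1)·0.833 - (3)·0.556 - (2)·1.455) / (-7) = 0.392
Change: (-1.369, -2.475, -1.378, 0.678) → max |·| = 2.475

2.475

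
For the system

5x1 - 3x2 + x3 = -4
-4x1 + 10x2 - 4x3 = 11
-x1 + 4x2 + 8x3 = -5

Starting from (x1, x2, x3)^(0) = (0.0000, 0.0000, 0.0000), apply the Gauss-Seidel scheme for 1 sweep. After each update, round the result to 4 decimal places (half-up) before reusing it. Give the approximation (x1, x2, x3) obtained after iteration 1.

Iteration 1:
  x1 = (-4 - (-3)·0.0000 - (1)·0.0000) / (5) = -0.8000
  x2 = (11 - (-4)·-0.8000 - (-4)·0.0000) / (10) = 0.7800
  x3 = (-5 - (-1)·-0.8000 - (4)·0.7800) / (8) = -1.1150

(-0.8000, 0.7800, -1.1150)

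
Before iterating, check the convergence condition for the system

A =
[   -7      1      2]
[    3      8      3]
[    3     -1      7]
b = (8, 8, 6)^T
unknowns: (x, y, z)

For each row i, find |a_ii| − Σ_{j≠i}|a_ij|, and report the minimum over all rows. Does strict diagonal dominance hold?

row 1: |-7| − (1+2) = 4
row 2: |8| − (3+3) = 2
row 3: |7| − (3+1) = 3
minimum over rows = 2 → strictly diagonally dominant (convergence guaranteed)

2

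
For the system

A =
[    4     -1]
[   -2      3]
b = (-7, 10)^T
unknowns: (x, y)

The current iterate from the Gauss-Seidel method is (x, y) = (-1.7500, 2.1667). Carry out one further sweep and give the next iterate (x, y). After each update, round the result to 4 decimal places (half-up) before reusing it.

One sweep:
  x = (-7 - (-1)·2.1667) / (4) = -1.2083
  y = (10 - (-2)·-1.2083) / (3) = 2.5278

(-1.2083, 2.5278)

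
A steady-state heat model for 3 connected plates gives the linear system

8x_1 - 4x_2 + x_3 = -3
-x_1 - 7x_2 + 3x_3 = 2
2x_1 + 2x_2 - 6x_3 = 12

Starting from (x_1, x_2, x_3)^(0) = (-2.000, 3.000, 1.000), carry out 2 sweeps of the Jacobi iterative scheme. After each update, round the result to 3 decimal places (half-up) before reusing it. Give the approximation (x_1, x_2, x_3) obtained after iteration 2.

Iteration 1:
  x_1 = (-3 - (-4)·3.000 - (1)·1.000) / (8) = 1.000
  x_2 = (2 - (-1)·-2.000 - (3)·1.000) / (-7) = 0.429
  x_3 = (12 - (2)·-2.000 - (2)·3.000) / (-6) = -1.667
Iteration 2:
  x_1 = (-3 - (-4)·0.429 - (1)·-1.667) / (8) = 0.048
  x_2 = (2 - (-1)·1.000 - (3)·-1.667) / (-7) = -1.143
  x_3 = (12 - (2)·1.000 - (2)·0.429) / (-6) = -1.524

(0.048, -1.143, -1.524)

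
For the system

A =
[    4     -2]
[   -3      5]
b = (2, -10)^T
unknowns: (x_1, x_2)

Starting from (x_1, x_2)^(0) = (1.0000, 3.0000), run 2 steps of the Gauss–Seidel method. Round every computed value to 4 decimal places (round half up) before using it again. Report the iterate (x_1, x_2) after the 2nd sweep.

Iteration 1:
  x_1 = (2 - (-2)·3.0000) / (4) = 2.0000
  x_2 = (-10 - (-3)·2.0000) / (5) = -0.8000
Iteration 2:
  x_1 = (2 - (-2)·-0.8000) / (4) = 0.1000
  x_2 = (-10 - (-3)·0.1000) / (5) = -1.9400

(0.1000, -1.9400)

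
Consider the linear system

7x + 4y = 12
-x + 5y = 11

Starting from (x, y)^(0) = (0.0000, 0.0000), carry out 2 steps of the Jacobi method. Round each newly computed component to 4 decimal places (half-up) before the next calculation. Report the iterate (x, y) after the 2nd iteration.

Iteration 1:
  x = (12 - (4)·0.0000) / (7) = 1.7143
  y = (11 - (-1)·0.0000) / (5) = 2.2000
Iteration 2:
  x = (12 - (4)·2.2000) / (7) = 0.4571
  y = (11 - (-1)·1.7143) / (5) = 2.5429

(0.4571, 2.5429)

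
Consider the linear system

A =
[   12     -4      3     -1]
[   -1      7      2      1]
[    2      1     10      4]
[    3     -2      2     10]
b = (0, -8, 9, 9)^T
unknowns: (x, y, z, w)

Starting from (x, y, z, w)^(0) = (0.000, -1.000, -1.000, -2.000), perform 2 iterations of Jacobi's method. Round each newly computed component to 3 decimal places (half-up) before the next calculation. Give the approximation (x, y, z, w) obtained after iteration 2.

(-0.565, -1.821, 0.647, 0.501)

Iteration 1:
  x = (0 - (-4)·-1.000 - (3)·-1.000 - (-1)·-2.000) / (12) = -0.250
  y = (-8 - (-1)·0.000 - (2)·-1.000 - (1)·-2.000) / (7) = -0.571
  z = (9 - (2)·0.000 - (1)·-1.000 - (4)·-2.000) / (10) = 1.800
  w = (9 - (3)·0.000 - (-2)·-1.000 - (2)·-1.000) / (10) = 0.900
Iteration 2:
  x = (0 - (-4)·-0.571 - (3)·1.800 - (-1)·0.900) / (12) = -0.565
  y = (-8 - (-1)·-0.250 - (2)·1.800 - (1)·0.900) / (7) = -1.821
  z = (9 - (2)·-0.250 - (1)·-0.571 - (4)·0.900) / (10) = 0.647
  w = (9 - (3)·-0.250 - (-2)·-0.571 - (2)·1.800) / (10) = 0.501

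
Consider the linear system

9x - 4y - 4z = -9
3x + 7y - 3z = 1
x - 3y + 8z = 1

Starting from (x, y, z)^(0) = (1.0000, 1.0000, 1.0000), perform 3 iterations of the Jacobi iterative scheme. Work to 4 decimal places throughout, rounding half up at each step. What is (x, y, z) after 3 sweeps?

(-0.7584, 0.5553, 0.3529)

Iteration 1:
  x = (-9 - (-4)·1.0000 - (-4)·1.0000) / (9) = -0.1111
  y = (1 - (3)·1.0000 - (-3)·1.0000) / (7) = 0.1429
  z = (1 - (1)·1.0000 - (-3)·1.0000) / (8) = 0.3750
Iteration 2:
  x = (-9 - (-4)·0.1429 - (-4)·0.3750) / (9) = -0.7698
  y = (1 - (3)·-0.1111 - (-3)·0.3750) / (7) = 0.3512
  z = (1 - (1)·-0.1111 - (-3)·0.1429) / (8) = 0.1925
Iteration 3:
  x = (-9 - (-4)·0.3512 - (-4)·0.1925) / (9) = -0.7584
  y = (1 - (3)·-0.7698 - (-3)·0.1925) / (7) = 0.5553
  z = (1 - (1)·-0.7698 - (-3)·0.3512) / (8) = 0.3529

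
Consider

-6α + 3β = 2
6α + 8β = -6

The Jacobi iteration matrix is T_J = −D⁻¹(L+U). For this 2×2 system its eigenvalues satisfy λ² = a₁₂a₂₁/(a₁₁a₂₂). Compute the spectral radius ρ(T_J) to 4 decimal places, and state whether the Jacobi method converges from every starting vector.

a₁₂a₂₁/(a₁₁a₂₂) = (3)·(6) / ((-6)·(8)) = -0.375000
ρ = √|-0.375000| = √0.375000 = 0.6124
ρ < 1, so Jacobi converges

0.6124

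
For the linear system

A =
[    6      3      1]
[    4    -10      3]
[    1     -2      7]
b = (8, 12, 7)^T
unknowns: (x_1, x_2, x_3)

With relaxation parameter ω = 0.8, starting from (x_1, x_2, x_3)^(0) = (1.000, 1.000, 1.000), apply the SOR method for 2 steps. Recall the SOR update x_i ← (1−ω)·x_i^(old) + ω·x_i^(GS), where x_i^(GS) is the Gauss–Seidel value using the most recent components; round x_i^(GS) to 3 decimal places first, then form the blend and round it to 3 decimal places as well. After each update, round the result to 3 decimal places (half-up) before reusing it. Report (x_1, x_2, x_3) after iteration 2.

(1.214, -0.424, 0.734)

Iteration 1:
  x_1: GS value = (8 - (3)·1.000 - (1)·1.000) / (6) = 0.667;  x_1 ← (1−ω)·1.000 + ω·0.667 = 0.734
  x_2: GS value = (12 - (4)·0.734 - (3)·1.000) / (-10) = -0.606;  x_2 ← (1−ω)·1.000 + ω·-0.606 = -0.285
  x_3: GS value = (7 - (1)·0.734 - (-2)·-0.285) / (7) = 0.814;  x_3 ← (1−ω)·1.000 + ω·0.814 = 0.851
Iteration 2:
  x_1: GS value = (8 - (3)·-0.285 - (1)·0.851) / (6) = 1.334;  x_1 ← (1−ω)·0.734 + ω·1.334 = 1.214
  x_2: GS value = (12 - (4)·1.214 - (3)·0.851) / (-10) = -0.459;  x_2 ← (1−ω)·-0.285 + ω·-0.459 = -0.424
  x_3: GS value = (7 - (1)·1.214 - (-2)·-0.424) / (7) = 0.705;  x_3 ← (1−ω)·0.851 + ω·0.705 = 0.734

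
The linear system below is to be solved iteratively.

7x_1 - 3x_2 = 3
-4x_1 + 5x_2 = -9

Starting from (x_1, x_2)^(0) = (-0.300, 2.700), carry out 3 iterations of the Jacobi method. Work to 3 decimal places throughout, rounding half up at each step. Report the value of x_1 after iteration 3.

Iteration 1:
  x_1 = (3 - (-3)·2.700) / (7) = 1.586
  x_2 = (-9 - (-4)·-0.300) / (5) = -2.040
Iteration 2:
  x_1 = (3 - (-3)·-2.040) / (7) = -0.446
  x_2 = (-9 - (-4)·1.586) / (5) = -0.531
Iteration 3:
  x_1 = (3 - (-3)·-0.531) / (7) = 0.201
  x_2 = (-9 - (-4)·-0.446) / (5) = -2.157

0.201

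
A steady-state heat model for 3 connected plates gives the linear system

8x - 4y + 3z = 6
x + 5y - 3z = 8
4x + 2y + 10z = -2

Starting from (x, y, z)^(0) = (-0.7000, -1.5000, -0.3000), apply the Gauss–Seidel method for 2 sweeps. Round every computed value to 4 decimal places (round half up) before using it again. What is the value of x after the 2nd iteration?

1.6454

Iteration 1:
  x = (6 - (-4)·-1.5000 - (3)·-0.3000) / (8) = 0.1125
  y = (8 - (1)·0.1125 - (-3)·-0.3000) / (5) = 1.3975
  z = (-2 - (4)·0.1125 - (2)·1.3975) / (10) = -0.5245
Iteration 2:
  x = (6 - (-4)·1.3975 - (3)·-0.5245) / (8) = 1.6454
  y = (8 - (1)·1.6454 - (-3)·-0.5245) / (5) = 0.9562
  z = (-2 - (4)·1.6454 - (2)·0.9562) / (10) = -1.0494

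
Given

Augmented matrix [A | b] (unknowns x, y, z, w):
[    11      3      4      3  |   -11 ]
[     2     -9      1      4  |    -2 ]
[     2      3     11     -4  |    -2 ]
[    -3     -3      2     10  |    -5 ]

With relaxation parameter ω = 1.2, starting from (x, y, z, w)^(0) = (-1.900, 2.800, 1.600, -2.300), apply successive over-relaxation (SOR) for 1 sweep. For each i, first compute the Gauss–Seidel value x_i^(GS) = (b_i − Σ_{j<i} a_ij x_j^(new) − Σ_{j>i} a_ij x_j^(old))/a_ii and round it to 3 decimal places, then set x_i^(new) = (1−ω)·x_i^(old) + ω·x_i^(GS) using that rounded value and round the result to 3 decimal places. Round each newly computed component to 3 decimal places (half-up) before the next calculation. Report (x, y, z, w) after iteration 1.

(-1.682, -1.755, -0.601, -1.233)

Iteration 1:
  x: GS value = (-11 - (3)·2.800 - (4)·1.600 - (3)·-2.300) / (11) = -1.718;  x ← (1−ω)·-1.900 + ω·-1.718 = -1.682
  y: GS value = (-2 - (2)·-1.682 - (1)·1.600 - (4)·-2.300) / (-9) = -0.996;  y ← (1−ω)·2.800 + ω·-0.996 = -1.755
  z: GS value = (-2 - (2)·-1.682 - (3)·-1.755 - (-4)·-2.300) / (11) = -0.234;  z ← (1−ω)·1.600 + ω·-0.234 = -0.601
  w: GS value = (-5 - (-3)·-1.682 - (-3)·-1.755 - (2)·-0.601) / (10) = -1.411;  w ← (1−ω)·-2.300 + ω·-1.411 = -1.233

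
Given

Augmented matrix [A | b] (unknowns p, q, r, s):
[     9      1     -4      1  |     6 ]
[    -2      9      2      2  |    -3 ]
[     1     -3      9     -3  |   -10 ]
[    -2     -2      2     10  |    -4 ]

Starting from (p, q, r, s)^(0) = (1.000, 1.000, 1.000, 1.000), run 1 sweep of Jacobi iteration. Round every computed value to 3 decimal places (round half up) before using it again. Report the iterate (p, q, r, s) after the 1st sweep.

(0.889, -0.556, -0.556, -0.200)

Iteration 1:
  p = (6 - (1)·1.000 - (-4)·1.000 - (1)·1.000) / (9) = 0.889
  q = (-3 - (-2)·1.000 - (2)·1.000 - (2)·1.000) / (9) = -0.556
  r = (-10 - (1)·1.000 - (-3)·1.000 - (-3)·1.000) / (9) = -0.556
  s = (-4 - (-2)·1.000 - (-2)·1.000 - (2)·1.000) / (10) = -0.200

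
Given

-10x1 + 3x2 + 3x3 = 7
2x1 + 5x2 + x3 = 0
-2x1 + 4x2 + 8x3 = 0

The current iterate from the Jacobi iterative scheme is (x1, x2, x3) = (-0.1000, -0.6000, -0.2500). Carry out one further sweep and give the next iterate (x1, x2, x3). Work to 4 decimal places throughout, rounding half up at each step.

(-0.9550, 0.0900, 0.2750)

One sweep:
  x1 = (7 - (3)·-0.6000 - (3)·-0.2500) / (-10) = -0.9550
  x2 = (0 - (2)·-0.1000 - (1)·-0.2500) / (5) = 0.0900
  x3 = (0 - (-2)·-0.1000 - (4)·-0.6000) / (8) = 0.2750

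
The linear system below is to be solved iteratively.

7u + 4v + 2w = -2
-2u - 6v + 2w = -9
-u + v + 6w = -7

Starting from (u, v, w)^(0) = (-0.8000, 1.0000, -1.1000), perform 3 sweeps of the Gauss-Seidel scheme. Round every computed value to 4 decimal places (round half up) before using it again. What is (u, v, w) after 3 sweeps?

(-0.5584, 1.1957, -1.4590)

Iteration 1:
  u = (-2 - (4)·1.0000 - (2)·-1.1000) / (7) = -0.5429
  v = (-9 - (-2)·-0.5429 - (2)·-1.1000) / (-6) = 1.3143
  w = (-7 - (-1)·-0.5429 - (1)·1.3143) / (6) = -1.4762
Iteration 2:
  u = (-2 - (4)·1.3143 - (2)·-1.4762) / (7) = -0.6150
  v = (-9 - (-2)·-0.6150 - (2)·-1.4762) / (-6) = 1.2129
  w = (-7 - (-1)·-0.6150 - (1)·1.2129) / (6) = -1.4713
Iteration 3:
  u = (-2 - (4)·1.2129 - (2)·-1.4713) / (7) = -0.5584
  v = (-9 - (-2)·-0.5584 - (2)·-1.4713) / (-6) = 1.1957
  w = (-7 - (-1)·-0.5584 - (1)·1.1957) / (6) = -1.4590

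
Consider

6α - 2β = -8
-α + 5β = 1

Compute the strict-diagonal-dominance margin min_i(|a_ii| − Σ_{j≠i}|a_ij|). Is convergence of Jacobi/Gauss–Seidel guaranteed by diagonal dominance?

row 1: |6| − (2) = 4
row 2: |5| − (1) = 4
minimum over rows = 4 → strictly diagonally dominant (convergence guaranteed)

4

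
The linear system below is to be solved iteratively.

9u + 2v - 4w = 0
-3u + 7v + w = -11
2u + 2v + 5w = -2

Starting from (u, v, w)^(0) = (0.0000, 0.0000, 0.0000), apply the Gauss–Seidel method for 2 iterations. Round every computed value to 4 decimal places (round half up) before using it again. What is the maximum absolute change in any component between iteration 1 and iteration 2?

0.4508

Iteration 1:
  u = (0 - (2)·0.0000 - (-4)·0.0000) / (9) = 0.0000
  v = (-11 - (-3)·0.0000 - (1)·0.0000) / (7) = -1.5714
  w = (-2 - (2)·0.0000 - (2)·-1.5714) / (5) = 0.2286
Iteration 2:
  u = (0 - (2)·-1.5714 - (-4)·0.2286) / (9) = 0.4508
  v = (-11 - (-3)·0.4508 - (1)·0.2286) / (7) = -1.4109
  w = (-2 - (2)·0.4508 - (2)·-1.4109) / (5) = -0.0160
Change: (0.4508, 0.1605, -0.2446) → max |·| = 0.4508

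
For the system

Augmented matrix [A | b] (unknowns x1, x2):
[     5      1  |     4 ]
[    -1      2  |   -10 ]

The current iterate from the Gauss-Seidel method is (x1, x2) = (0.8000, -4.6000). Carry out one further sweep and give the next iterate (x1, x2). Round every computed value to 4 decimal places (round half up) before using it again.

One sweep:
  x1 = (4 - (1)·-4.6000) / (5) = 1.7200
  x2 = (-10 - (-1)·1.7200) / (2) = -4.1400

(1.7200, -4.1400)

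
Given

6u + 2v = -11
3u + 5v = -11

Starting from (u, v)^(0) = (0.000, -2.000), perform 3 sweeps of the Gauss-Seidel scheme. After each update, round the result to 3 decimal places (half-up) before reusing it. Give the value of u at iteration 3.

Iteration 1:
  u = (-11 - (2)·-2.000) / (6) = -1.167
  v = (-11 - (3)·-1.167) / (5) = -1.500
Iteration 2:
  u = (-11 - (2)·-1.500) / (6) = -1.333
  v = (-11 - (3)·-1.333) / (5) = -1.400
Iteration 3:
  u = (-11 - (2)·-1.400) / (6) = -1.367
  v = (-11 - (3)·-1.367) / (5) = -1.380

-1.367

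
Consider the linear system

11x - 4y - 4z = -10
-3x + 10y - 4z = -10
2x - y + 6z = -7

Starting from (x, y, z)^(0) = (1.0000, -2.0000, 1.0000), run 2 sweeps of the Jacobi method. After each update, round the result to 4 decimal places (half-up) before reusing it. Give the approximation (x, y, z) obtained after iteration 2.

Iteration 1:
  x = (-10 - (-4)·-2.0000 - (-4)·1.0000) / (11) = -1.2727
  y = (-10 - (-3)·1.0000 - (-4)·1.0000) / (10) = -0.3000
  z = (-7 - (2)·1.0000 - (-1)·-2.0000) / (6) = -1.8333
Iteration 2:
  x = (-10 - (-4)·-0.3000 - (-4)·-1.8333) / (11) = -1.6848
  y = (-10 - (-3)·-1.2727 - (-4)·-1.8333) / (10) = -2.1151
  z = (-7 - (2)·-1.2727 - (-1)·-0.3000) / (6) = -0.7924

(-1.6848, -2.1151, -0.7924)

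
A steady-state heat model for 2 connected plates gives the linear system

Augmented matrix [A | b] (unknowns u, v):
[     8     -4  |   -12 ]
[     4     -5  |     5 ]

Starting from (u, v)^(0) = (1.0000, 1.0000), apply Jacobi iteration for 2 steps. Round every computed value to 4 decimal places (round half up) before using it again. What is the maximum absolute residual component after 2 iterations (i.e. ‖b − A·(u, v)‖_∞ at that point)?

6.4000

Iteration 1:
  u = (-12 - (-4)·1.0000) / (8) = -1.0000
  v = (5 - (4)·1.0000) / (-5) = -0.2000
Iteration 2:
  u = (-12 - (-4)·-0.2000) / (8) = -1.6000
  v = (5 - (4)·-1.0000) / (-5) = -1.8000
Residual b − A·x = (-6.4000, 2.4000); ∞-norm = 6.4000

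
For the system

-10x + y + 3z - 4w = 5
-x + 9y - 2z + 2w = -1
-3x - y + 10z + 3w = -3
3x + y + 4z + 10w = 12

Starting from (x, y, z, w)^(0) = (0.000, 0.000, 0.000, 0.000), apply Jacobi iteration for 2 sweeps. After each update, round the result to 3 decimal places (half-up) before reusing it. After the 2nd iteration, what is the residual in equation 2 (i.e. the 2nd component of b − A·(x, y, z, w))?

-2.185

Iteration 1:
  x = (5 - (1)·0.000 - (3)·0.000 - (-4)·0.000) / (-10) = -0.500
  y = (-1 - (-1)·0.000 - (-2)·0.000 - (2)·0.000) / (9) = -0.111
  z = (-3 - (-3)·0.000 - (-1)·0.000 - (3)·0.000) / (10) = -0.300
  w = (12 - (3)·0.000 - (1)·0.000 - (4)·0.000) / (10) = 1.200
Iteration 2:
  x = (5 - (1)·-0.111 - (3)·-0.300 - (-4)·1.200) / (-10) = -1.081
  y = (-1 - (-1)·-0.500 - (-2)·-0.300 - (2)·1.200) / (9) = -0.500
  z = (-3 - (-3)·-0.500 - (-1)·-0.111 - (3)·1.200) / (10) = -0.821
  w = (12 - (3)·-0.500 - (1)·-0.111 - (4)·-0.300) / (10) = 1.481
Residual b − A·x = (3.077, -2.185, -2.976, 4.217)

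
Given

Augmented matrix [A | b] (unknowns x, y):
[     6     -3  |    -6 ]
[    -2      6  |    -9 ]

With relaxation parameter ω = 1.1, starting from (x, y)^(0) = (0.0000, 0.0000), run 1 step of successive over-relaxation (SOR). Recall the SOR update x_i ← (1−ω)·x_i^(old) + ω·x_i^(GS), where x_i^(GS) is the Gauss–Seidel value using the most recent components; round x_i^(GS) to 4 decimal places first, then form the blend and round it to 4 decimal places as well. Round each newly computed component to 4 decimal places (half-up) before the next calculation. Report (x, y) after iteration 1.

Iteration 1:
  x: GS value = (-6 - (-3)·0.0000) / (6) = -1.0000;  x ← (1−ω)·0.0000 + ω·-1.0000 = -1.1000
  y: GS value = (-9 - (-2)·-1.1000) / (6) = -1.8667;  y ← (1−ω)·0.0000 + ω·-1.8667 = -2.0534

(-1.1000, -2.0534)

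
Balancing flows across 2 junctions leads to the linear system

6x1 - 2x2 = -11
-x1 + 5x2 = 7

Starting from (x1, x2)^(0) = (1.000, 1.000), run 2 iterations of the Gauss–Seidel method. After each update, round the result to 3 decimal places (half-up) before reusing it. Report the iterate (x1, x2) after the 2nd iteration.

(-1.467, 1.107)

Iteration 1:
  x1 = (-11 - (-2)·1.000) / (6) = -1.500
  x2 = (7 - (-1)·-1.500) / (5) = 1.100
Iteration 2:
  x1 = (-11 - (-2)·1.100) / (6) = -1.467
  x2 = (7 - (-1)·-1.467) / (5) = 1.107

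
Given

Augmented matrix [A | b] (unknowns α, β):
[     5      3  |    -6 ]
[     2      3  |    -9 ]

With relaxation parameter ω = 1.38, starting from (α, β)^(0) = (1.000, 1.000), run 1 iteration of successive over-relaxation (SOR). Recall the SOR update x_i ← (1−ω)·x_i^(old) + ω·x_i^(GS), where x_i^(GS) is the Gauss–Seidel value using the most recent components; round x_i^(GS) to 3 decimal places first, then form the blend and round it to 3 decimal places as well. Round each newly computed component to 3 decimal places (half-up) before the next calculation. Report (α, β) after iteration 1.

Iteration 1:
  α: GS value = (-6 - (3)·1.000) / (5) = -1.800;  α ← (1−ω)·1.000 + ω·-1.800 = -2.864
  β: GS value = (-9 - (2)·-2.864) / (3) = -1.091;  β ← (1−ω)·1.000 + ω·-1.091 = -1.886

(-2.864, -1.886)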